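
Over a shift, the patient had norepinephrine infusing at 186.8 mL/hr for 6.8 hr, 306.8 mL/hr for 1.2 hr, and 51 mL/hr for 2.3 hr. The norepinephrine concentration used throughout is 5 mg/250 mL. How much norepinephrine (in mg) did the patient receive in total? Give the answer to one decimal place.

35.1 mg

Concentration = 5 mg ÷ 250 mL = 0.02 mg/mL
Stage 1: 186.8 mL/hr × 6.8 hr = 1270.24 mL → 1270.24 mL × 0.02 mg/mL = 25.4048 mg
Stage 2: 306.8 mL/hr × 1.2 hr = 368.16 mL → 368.16 mL × 0.02 mg/mL = 7.3632 mg
Stage 3: 51 mL/hr × 2.3 hr = 117.3 mL → 117.3 mL × 0.02 mg/mL = 2.346 mg
Total = 25.4048 + 7.3632 + 2.346 = 35.114 mg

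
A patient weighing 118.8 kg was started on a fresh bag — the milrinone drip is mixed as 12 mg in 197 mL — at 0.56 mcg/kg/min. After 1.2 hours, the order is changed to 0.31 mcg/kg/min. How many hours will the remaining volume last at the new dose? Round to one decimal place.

3.3 hours

Initial rate:
Dose = 0.56 mcg/kg/min × 118.8 kg = 66.528 mcg/min
66.528 mcg/min × 60 min/hr = 3991.68 mcg/hr
Concentration = 12 mg ÷ 197 mL = 0.06091371 mg/mL = 60.91371 mcg/mL
Rate = 3991.68 mcg/hr ÷ 60.91371 mcg/mL = 65.53008 mL/hr
Volume infused so far = 65.53008 mL/hr × 1.2 hr = 78.6361 mL
Volume remaining = 197 − 78.6361 = 118.3639 mL
New rate:
Dose = 0.31 mcg/kg/min × 118.8 kg = 36.828 mcg/min
36.828 mcg/min × 60 min/hr = 2209.68 mcg/hr
Rate = 2209.68 mcg/hr ÷ 60.91371 mcg/mL = 36.27558 mL/hr
Time remaining = 118.3639 mL ÷ 36.27558 mL/hr = 3.262909 hr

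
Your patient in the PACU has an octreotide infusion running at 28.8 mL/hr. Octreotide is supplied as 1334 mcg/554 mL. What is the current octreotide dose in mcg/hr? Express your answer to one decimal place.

Concentration = 1334 mcg ÷ 554 mL = 2.407942 mcg/mL
Drug rate = 28.8 mL/hr × 2.407942 mcg/mL = 69.34874 mcg/hr

69.3 mcg/hr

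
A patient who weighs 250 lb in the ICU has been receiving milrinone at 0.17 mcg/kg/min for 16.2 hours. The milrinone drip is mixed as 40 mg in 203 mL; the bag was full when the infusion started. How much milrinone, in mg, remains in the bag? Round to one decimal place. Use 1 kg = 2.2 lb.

21.2 mg

Weight = 250 lb ÷ 2.2 lb/kg = 113.6364 kg
Dose = 0.17 mcg/kg/min × 113.6364 kg = 19.31818 mcg/min
19.31818 mcg/min × 60 min/hr = 1159.091 mcg/hr
Concentration = 40 mg ÷ 203 mL = 0.1970443 mg/mL = 197.0443 mcg/mL
Rate = 1159.091 mcg/hr ÷ 197.0443 mcg/mL = 5.882386 mL/hr
Volume infused = 5.882386 mL/hr × 16.2 hr = 95.29466 mL
Volume remaining = 203 − 95.29466 = 107.7053 mL
Drug remaining = 107.7053 mL × 197.0443 mcg/mL = 21222.73 mcg = 21.22273 mg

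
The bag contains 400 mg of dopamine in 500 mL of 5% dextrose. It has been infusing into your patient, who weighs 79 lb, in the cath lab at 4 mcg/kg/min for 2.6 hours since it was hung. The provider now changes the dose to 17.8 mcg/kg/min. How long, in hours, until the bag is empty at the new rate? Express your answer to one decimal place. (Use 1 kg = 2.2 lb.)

9.8 hours

Initial rate:
Weight = 79 lb ÷ 2.2 lb/kg = 35.90909 kg
Dose = 4 mcg/kg/min × 35.90909 kg = 143.6364 mcg/min
143.6364 mcg/min × 60 min/hr = 8618.182 mcg/hr
Concentration = 400 mg ÷ 500 mL = 0.8 mg/mL = 800 mcg/mL
Rate = 8618.182 mcg/hr ÷ 800 mcg/mL = 10.77273 mL/hr
Volume infused so far = 10.77273 mL/hr × 2.6 hr = 28.00909 mL
Volume remaining = 500 − 28.00909 = 471.9909 mL
New rate:
Dose = 17.8 mcg/kg/min × 35.90909 kg = 639.1818 mcg/min
639.1818 mcg/min × 60 min/hr = 38350.91 mcg/hr
Rate = 38350.91 mcg/hr ÷ 800 mcg/mL = 47.93864 mL/hr
Time remaining = 471.9909 mL ÷ 47.93864 mL/hr = 9.845731 hr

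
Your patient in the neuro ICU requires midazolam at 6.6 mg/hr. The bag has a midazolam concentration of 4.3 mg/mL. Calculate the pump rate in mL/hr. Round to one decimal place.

1.5 mL/hr

Rate = 6.6 mg/hr ÷ 4.3 mg/mL = 1.534884 mL/hr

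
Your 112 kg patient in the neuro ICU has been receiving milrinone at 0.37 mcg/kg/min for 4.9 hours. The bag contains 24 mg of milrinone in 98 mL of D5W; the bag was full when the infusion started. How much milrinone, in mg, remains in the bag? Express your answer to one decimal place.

Dose = 0.37 mcg/kg/min × 112 kg = 41.44 mcg/min
41.44 mcg/min × 60 min/hr = 2486.4 mcg/hr
Concentration = 24 mg ÷ 98 mL = 0.244898 mg/mL = 244.898 mcg/mL
Rate = 2486.4 mcg/hr ÷ 244.898 mcg/mL = 10.1528 mL/hr
Volume infused = 10.1528 mL/hr × 4.9 hr = 49.74872 mL
Volume remaining = 98 − 49.74872 = 48.25128 mL
Drug remaining = 48.25128 mL × 244.898 mcg/mL = 11816.64 mcg = 11.81664 mg

11.8 mg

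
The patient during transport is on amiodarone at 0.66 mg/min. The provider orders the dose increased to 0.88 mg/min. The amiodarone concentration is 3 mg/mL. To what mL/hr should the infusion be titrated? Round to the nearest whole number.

18 mL/hr

0.88 mg/min × 60 min/hr = 52.8 mg/hr
Rate = 52.8 mg/hr ÷ 3 mg/mL = 17.6 mL/hr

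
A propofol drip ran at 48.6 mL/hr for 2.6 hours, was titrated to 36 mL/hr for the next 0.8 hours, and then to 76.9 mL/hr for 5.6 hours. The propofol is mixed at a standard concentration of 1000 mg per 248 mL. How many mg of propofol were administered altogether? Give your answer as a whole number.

Concentration = 1000 mg ÷ 248 mL = 4.032258 mg/mL
Stage 1: 48.6 mL/hr × 2.6 hr = 126.36 mL → 126.36 mL × 4.032258 mg/mL = 509.5161 mg
Stage 2: 36 mL/hr × 0.8 hr = 28.8 mL → 28.8 mL × 4.032258 mg/mL = 116.129 mg
Stage 3: 76.9 mL/hr × 5.6 hr = 430.64 mL → 430.64 mL × 4.032258 mg/mL = 1736.452 mg
Total = 509.5161 + 116.129 + 1736.452 = 2362.097 mg

2362 mg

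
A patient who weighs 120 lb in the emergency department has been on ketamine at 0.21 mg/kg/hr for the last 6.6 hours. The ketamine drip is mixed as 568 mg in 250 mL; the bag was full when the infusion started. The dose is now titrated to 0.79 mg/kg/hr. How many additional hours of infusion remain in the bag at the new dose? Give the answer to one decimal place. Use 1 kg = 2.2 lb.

Initial rate:
Weight = 120 lb ÷ 2.2 lb/kg = 54.54545 kg
Dose = 0.21 mg/kg/hr × 54.54545 kg = 11.45455 mg/hr
Concentration = 568 mg ÷ 250 mL = 2.272 mg/mL
Rate = 11.45455 mg/hr ÷ 2.272 mg/mL = 5.041613 mL/hr
Volume infused so far = 5.041613 mL/hr × 6.6 hr = 33.27465 mL
Volume remaining = 250 − 33.27465 = 216.7254 mL
New rate:
Dose = 0.79 mg/kg/hr × 54.54545 kg = 43.09091 mg/hr
Rate = 43.09091 mg/hr ÷ 2.272 mg/mL = 18.96607 mL/hr
Time remaining = 216.7254 mL ÷ 18.96607 mL/hr = 11.427 hr

11.4 hours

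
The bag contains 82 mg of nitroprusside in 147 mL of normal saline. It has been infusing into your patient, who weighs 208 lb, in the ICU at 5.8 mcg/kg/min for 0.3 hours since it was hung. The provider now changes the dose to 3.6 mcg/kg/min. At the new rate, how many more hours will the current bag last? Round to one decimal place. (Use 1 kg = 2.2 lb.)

3.5 hours

Initial rate:
Weight = 208 lb ÷ 2.2 lb/kg = 94.54545 kg
Dose = 5.8 mcg/kg/min × 94.54545 kg = 548.3636 mcg/min
548.3636 mcg/min × 60 min/hr = 32901.82 mcg/hr
Concentration = 82 mg ÷ 147 mL = 0.5578231 mg/mL = 557.8231 mcg/mL
Rate = 32901.82 mcg/hr ÷ 557.8231 mcg/mL = 58.98253 mL/hr
Volume infused so far = 58.98253 mL/hr × 0.3 hr = 17.69476 mL
Volume remaining = 147 − 17.69476 = 129.3052 mL
New rate:
Dose = 3.6 mcg/kg/min × 94.54545 kg = 340.3636 mcg/min
340.3636 mcg/min × 60 min/hr = 20421.82 mcg/hr
Rate = 20421.82 mcg/hr ÷ 557.8231 mcg/mL = 36.60984 mL/hr
Time remaining = 129.3052 mL ÷ 36.60984 mL/hr = 3.53198 hr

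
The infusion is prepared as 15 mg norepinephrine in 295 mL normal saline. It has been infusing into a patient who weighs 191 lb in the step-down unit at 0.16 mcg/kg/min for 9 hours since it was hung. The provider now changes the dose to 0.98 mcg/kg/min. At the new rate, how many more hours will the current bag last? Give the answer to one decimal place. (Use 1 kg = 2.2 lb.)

1.5 hours

Initial rate:
Weight = 191 lb ÷ 2.2 lb/kg = 86.81818 kg
Dose = 0.16 mcg/kg/min × 86.81818 kg = 13.89091 mcg/min
13.89091 mcg/min × 60 min/hr = 833.4545 mcg/hr
Concentration = 15 mg ÷ 295 mL = 0.05084746 mg/mL = 50.84746 mcg/mL
Rate = 833.4545 mcg/hr ÷ 50.84746 mcg/mL = 16.39127 mL/hr
Volume infused so far = 16.39127 mL/hr × 9 hr = 147.5215 mL
Volume remaining = 295 − 147.5215 = 147.4785 mL
New rate:
Dose = 0.98 mcg/kg/min × 86.81818 kg = 85.08182 mcg/min
85.08182 mcg/min × 60 min/hr = 5104.909 mcg/hr
Rate = 5104.909 mcg/hr ÷ 50.84746 mcg/mL = 100.3965 mL/hr
Time remaining = 147.4785 mL ÷ 100.3965 mL/hr = 1.46896 hr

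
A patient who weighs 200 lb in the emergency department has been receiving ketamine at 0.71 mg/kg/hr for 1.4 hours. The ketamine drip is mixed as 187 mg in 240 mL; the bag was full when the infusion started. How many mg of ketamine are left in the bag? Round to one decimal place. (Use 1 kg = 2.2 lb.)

Weight = 200 lb ÷ 2.2 lb/kg = 90.90909 kg
Dose = 0.71 mg/kg/hr × 90.90909 kg = 64.54545 mg/hr
Concentration = 187 mg ÷ 240 mL = 0.7791667 mg/mL
Rate = 64.54545 mg/hr ÷ 0.7791667 mg/mL = 82.83909 mL/hr
Volume infused = 82.83909 mL/hr × 1.4 hr = 115.9747 mL
Volume remaining = 240 − 115.9747 = 124.0253 mL
Drug remaining = 124.0253 mL × 0.7791667 mg/mL = 96.63636 mg

96.6 mg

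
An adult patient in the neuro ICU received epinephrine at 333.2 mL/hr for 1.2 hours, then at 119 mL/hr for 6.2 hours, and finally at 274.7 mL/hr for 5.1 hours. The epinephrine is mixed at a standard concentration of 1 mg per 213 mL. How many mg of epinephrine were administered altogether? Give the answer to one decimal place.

Concentration = 1 mg ÷ 213 mL = 0.004694836 mg/mL
Stage 1: 333.2 mL/hr × 1.2 hr = 399.84 mL → 399.84 mL × 0.004694836 mg/mL = 1.877183 mg
Stage 2: 119 mL/hr × 6.2 hr = 737.8 mL → 737.8 mL × 0.004694836 mg/mL = 3.46385 mg
Stage 3: 274.7 mL/hr × 5.1 hr = 1400.97 mL → 1400.97 mL × 0.004694836 mg/mL = 6.577324 mg
Total = 1.877183 + 3.46385 + 6.577324 = 11.91836 mg

11.9 mg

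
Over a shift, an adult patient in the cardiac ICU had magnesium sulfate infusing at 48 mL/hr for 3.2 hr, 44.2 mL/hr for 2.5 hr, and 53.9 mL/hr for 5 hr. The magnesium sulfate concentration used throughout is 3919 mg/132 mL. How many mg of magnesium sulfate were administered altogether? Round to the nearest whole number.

Concentration = 3919 mg ÷ 132 mL = 29.68939 mg/mL
Stage 1: 48 mL/hr × 3.2 hr = 153.6 mL → 153.6 mL × 29.68939 mg/mL = 4560.291 mg
Stage 2: 44.2 mL/hr × 2.5 hr = 110.5 mL → 110.5 mL × 29.68939 mg/mL = 3280.678 mg
Stage 3: 53.9 mL/hr × 5 hr = 269.5 mL → 269.5 mL × 29.68939 mg/mL = 8001.292 mg
Total = 4560.291 + 3280.678 + 8001.292 = 15842.26 mg

15842 mg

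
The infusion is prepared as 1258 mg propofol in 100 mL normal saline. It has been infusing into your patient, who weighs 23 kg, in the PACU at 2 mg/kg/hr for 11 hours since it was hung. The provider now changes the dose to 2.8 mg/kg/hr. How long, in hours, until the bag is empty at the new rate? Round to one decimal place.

Initial rate:
Dose = 2 mg/kg/hr × 23 kg = 46 mg/hr
Concentration = 1258 mg ÷ 100 mL = 12.58 mg/mL
Rate = 46 mg/hr ÷ 12.58 mg/mL = 3.656598 mL/hr
Volume infused so far = 3.656598 mL/hr × 11 hr = 40.22258 mL
Volume remaining = 100 − 40.22258 = 59.77742 mL
New rate:
Dose = 2.8 mg/kg/hr × 23 kg = 64.4 mg/hr
Rate = 64.4 mg/hr ÷ 12.58 mg/mL = 5.119237 mL/hr
Time remaining = 59.77742 mL ÷ 5.119237 mL/hr = 11.67702 hr

11.7 hours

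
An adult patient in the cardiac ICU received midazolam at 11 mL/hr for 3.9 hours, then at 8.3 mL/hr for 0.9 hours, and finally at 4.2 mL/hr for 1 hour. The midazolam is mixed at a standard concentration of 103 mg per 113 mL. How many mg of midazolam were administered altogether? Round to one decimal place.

Concentration = 103 mg ÷ 113 mL = 0.9115044 mg/mL
Stage 1: 11 mL/hr × 3.9 hr = 42.9 mL → 42.9 mL × 0.9115044 mg/mL = 39.10354 mg
Stage 2: 8.3 mL/hr × 0.9 hr = 7.47 mL → 7.47 mL × 0.9115044 mg/mL = 6.808938 mg
Stage 3: 4.2 mL/hr × 1 hr = 4.2 mL → 4.2 mL × 0.9115044 mg/mL = 3.828319 mg
Total = 39.10354 + 6.808938 + 3.828319 = 49.7408 mg

49.7 mg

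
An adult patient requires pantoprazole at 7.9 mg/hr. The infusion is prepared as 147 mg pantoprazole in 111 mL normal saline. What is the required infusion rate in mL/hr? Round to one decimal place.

Concentration = 147 mg ÷ 111 mL = 1.324324 mg/mL
Rate = 7.9 mg/hr ÷ 1.324324 mg/mL = 5.965306 mL/hr

6.0 mL/hr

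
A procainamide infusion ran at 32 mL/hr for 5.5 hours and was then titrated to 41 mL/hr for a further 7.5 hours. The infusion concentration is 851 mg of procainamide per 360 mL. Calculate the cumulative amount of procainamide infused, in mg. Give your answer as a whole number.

Concentration = 851 mg ÷ 360 mL = 2.363889 mg/mL
Stage 1: 32 mL/hr × 5.5 hr = 176 mL → 176 mL × 2.363889 mg/mL = 416.0444 mg
Stage 2: 41 mL/hr × 7.5 hr = 307.5 mL → 307.5 mL × 2.363889 mg/mL = 726.8958 mg
Total = 416.0444 + 726.8958 = 1142.94 mg

1143 mg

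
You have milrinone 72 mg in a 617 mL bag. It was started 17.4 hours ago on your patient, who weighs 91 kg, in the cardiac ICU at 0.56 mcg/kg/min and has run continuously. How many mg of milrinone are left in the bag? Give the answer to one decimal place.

18.8 mg

Dose = 0.56 mcg/kg/min × 91 kg = 50.96 mcg/min
50.96 mcg/min × 60 min/hr = 3057.6 mcg/hr
Concentration = 72 mg ÷ 617 mL = 0.1166937 mg/mL = 116.6937 mcg/mL
Rate = 3057.6 mcg/hr ÷ 116.6937 mcg/mL = 26.20193 mL/hr
Volume infused = 26.20193 mL/hr × 17.4 hr = 455.9136 mL
Volume remaining = 617 − 455.9136 = 161.0864 mL
Drug remaining = 161.0864 mL × 116.6937 mcg/mL = 18797.76 mcg = 18.79776 mg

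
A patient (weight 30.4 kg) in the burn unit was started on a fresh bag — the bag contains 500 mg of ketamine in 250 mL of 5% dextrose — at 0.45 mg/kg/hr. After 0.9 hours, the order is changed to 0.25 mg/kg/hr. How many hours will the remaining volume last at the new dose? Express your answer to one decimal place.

Initial rate:
Dose = 0.45 mg/kg/hr × 30.4 kg = 13.68 mg/hr
Concentration = 500 mg ÷ 250 mL = 2 mg/mL
Rate = 13.68 mg/hr ÷ 2 mg/mL = 6.84 mL/hr
Volume infused so far = 6.84 mL/hr × 0.9 hr = 6.156 mL
Volume remaining = 250 − 6.156 = 243.844 mL
New rate:
Dose = 0.25 mg/kg/hr × 30.4 kg = 7.6 mg/hr
Rate = 7.6 mg/hr ÷ 2 mg/mL = 3.8 mL/hr
Time remaining = 243.844 mL ÷ 3.8 mL/hr = 64.16947 hr

64.2 hours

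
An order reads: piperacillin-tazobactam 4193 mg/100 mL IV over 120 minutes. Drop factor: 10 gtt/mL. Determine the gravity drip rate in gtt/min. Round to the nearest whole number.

100 mL ÷ (120 min) = 0.8333333 mL/min
0.8333333 mL/min × 10 gtt/mL = 8.333333 gtt/min

8 gtt/min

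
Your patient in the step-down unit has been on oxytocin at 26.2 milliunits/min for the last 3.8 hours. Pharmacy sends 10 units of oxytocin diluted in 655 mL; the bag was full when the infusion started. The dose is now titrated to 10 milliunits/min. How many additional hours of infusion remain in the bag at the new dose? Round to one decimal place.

6.7 hours

Initial rate:
26.2 milliunits/min × 60 min/hr = 1572 milliunits/hr
Concentration = 10 units ÷ 655 mL = 0.01526718 units/mL = 15.26718 milliunits/mL
Rate = 1572 milliunits/hr ÷ 15.26718 milliunits/mL = 102.966 mL/hr
Volume infused so far = 102.966 mL/hr × 3.8 hr = 391.2708 mL
Volume remaining = 655 − 391.2708 = 263.7292 mL
New rate:
10 milliunits/min × 60 min/hr = 600 milliunits/hr
Rate = 600 milliunits/hr ÷ 15.26718 milliunits/mL = 39.3 mL/hr
Time remaining = 263.7292 mL ÷ 39.3 mL/hr = 6.710667 hr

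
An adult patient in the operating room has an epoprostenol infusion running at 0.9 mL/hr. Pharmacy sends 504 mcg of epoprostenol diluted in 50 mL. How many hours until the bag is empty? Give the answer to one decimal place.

Duration = 50 mL ÷ 0.9 mL/hr = 55.55556 hr

55.6 hours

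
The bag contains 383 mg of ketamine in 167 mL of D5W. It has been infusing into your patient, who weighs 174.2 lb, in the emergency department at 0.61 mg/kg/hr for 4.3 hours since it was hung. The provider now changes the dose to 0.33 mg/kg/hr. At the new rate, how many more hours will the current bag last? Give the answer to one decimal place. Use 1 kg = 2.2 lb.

6.7 hours

Initial rate:
Weight = 174.2 lb ÷ 2.2 lb/kg = 79.18182 kg
Dose = 0.61 mg/kg/hr × 79.18182 kg = 48.30091 mg/hr
Concentration = 383 mg ÷ 167 mL = 2.293413 mg/mL
Rate = 48.30091 mg/hr ÷ 2.293413 mg/mL = 21.06071 mL/hr
Volume infused so far = 21.06071 mL/hr × 4.3 hr = 90.56105 mL
Volume remaining = 167 − 90.56105 = 76.43895 mL
New rate:
Dose = 0.33 mg/kg/hr × 79.18182 kg = 26.13 mg/hr
Rate = 26.13 mg/hr ÷ 2.293413 mg/mL = 11.3935 mL/hr
Time remaining = 76.43895 mL ÷ 11.3935 mL/hr = 6.708997 hr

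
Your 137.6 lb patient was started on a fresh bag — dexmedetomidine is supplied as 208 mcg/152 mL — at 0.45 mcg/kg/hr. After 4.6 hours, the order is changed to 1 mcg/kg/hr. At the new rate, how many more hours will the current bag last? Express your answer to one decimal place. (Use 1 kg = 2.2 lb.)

Initial rate:
Weight = 137.6 lb ÷ 2.2 lb/kg = 62.54545 kg
Dose = 0.45 mcg/kg/hr × 62.54545 kg = 28.14545 mcg/hr
Concentration = 208 mcg ÷ 152 mL = 1.368421 mcg/mL
Rate = 28.14545 mcg/hr ÷ 1.368421 mcg/mL = 20.56783 mL/hr
Volume infused so far = 20.56783 mL/hr × 4.6 hr = 94.61203 mL
Volume remaining = 152 − 94.61203 = 57.38797 mL
New rate:
Dose = 1 mcg/kg/hr × 62.54545 kg = 62.54545 mcg/hr
Rate = 62.54545 mcg/hr ÷ 1.368421 mcg/mL = 45.70629 mL/hr
Time remaining = 57.38797 mL ÷ 45.70629 mL/hr = 1.255581 hr

1.3 hours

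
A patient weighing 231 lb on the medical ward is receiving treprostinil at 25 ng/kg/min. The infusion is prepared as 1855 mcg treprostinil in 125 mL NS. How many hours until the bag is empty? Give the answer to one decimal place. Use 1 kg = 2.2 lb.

11.8 hours

Weight = 231 lb ÷ 2.2 lb/kg = 105 kg
Dose = 25 ng/kg/min × 105 kg = 2625 ng/min
2625 ng/min × 60 min/hr = 157500 ng/hr
Concentration = 1855 mcg ÷ 125 mL = 14.84 mcg/mL = 14840 ng/mL
Rate = 157500 ng/hr ÷ 14840 ng/mL = 10.61321 mL/hr
Duration = 125 mL ÷ 10.61321 mL/hr = 11.77778 hr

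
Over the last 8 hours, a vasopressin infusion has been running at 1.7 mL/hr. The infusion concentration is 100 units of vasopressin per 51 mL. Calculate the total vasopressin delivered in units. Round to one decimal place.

26.7 units

Concentration = 100 units ÷ 51 mL = 1.960784 units/mL
Drug rate = 1.7 mL/hr × 1.960784 units/mL = 3.333333 units/hr
Total = 3.333333 units/hr × 8 hr = 26.66667 units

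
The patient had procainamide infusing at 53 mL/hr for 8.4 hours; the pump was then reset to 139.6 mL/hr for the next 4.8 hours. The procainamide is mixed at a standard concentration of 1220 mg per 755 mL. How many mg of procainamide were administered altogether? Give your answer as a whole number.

Concentration = 1220 mg ÷ 755 mL = 1.615894 mg/mL
Stage 1: 53 mL/hr × 8.4 hr = 445.2 mL → 445.2 mL × 1.615894 mg/mL = 719.396 mg
Stage 2: 139.6 mL/hr × 4.8 hr = 670.08 mL → 670.08 mL × 1.615894 mg/mL = 1082.778 mg
Total = 719.396 + 1082.778 = 1802.174 mg

1802 mg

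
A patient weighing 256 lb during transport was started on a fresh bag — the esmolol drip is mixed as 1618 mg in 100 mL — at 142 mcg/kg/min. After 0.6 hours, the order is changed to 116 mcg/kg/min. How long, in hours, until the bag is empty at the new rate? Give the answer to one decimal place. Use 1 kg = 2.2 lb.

1.3 hours

Initial rate:
Weight = 256 lb ÷ 2.2 lb/kg = 116.3636 kg
Dose = 142 mcg/kg/min × 116.3636 kg = 16523.64 mcg/min
16523.64 mcg/min × 60 min/hr = 991418.2 mcg/hr
Concentration = 1618 mg ÷ 100 mL = 16.18 mg/mL = 16180 mcg/mL
Rate = 991418.2 mcg/hr ÷ 16180 mcg/mL = 61.2743 mL/hr
Volume infused so far = 61.2743 mL/hr × 0.6 hr = 36.76458 mL
Volume remaining = 100 − 36.76458 = 63.23542 mL
New rate:
Dose = 116 mcg/kg/min × 116.3636 kg = 13498.18 mcg/min
13498.18 mcg/min × 60 min/hr = 809890.9 mcg/hr
Rate = 809890.9 mcg/hr ÷ 16180 mcg/mL = 50.05506 mL/hr
Time remaining = 63.23542 mL ÷ 50.05506 mL/hr = 1.263317 hr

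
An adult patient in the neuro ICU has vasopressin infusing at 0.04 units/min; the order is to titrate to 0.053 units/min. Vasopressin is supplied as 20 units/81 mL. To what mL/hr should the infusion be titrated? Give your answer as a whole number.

13 mL/hr

0.053 units/min × 60 min/hr = 3.18 units/hr
Concentration = 20 units ÷ 81 mL = 0.2469136 units/mL
Rate = 3.18 units/hr ÷ 0.2469136 units/mL = 12.879 mL/hr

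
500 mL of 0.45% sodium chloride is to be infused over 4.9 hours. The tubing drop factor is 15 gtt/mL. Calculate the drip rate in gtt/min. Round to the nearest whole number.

26 gtt/min

500 mL ÷ (4.9 hr × 60 = 294 min) = 1.70068 mL/min
1.70068 mL/min × 15 gtt/mL = 25.5102 gtt/min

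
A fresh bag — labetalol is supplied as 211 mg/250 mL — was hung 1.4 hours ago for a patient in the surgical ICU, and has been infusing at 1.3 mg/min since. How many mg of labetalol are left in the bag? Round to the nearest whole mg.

102 mg

1.3 mg/min × 60 min/hr = 78 mg/hr
Concentration = 211 mg ÷ 250 mL = 0.844 mg/mL
Rate = 78 mg/hr ÷ 0.844 mg/mL = 92.41706 mL/hr
Volume infused = 92.41706 mL/hr × 1.4 hr = 129.3839 mL
Volume remaining = 250 − 129.3839 = 120.6161 mL
Drug remaining = 120.6161 mL × 0.844 mg/mL = 101.8 mg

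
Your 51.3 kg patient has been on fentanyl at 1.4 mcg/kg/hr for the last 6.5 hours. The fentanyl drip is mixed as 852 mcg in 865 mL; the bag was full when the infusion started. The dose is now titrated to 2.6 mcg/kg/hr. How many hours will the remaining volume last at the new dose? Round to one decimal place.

Initial rate:
Dose = 1.4 mcg/kg/hr × 51.3 kg = 71.82 mcg/hr
Concentration = 852 mcg ÷ 865 mL = 0.9849711 mcg/mL
Rate = 71.82 mcg/hr ÷ 0.9849711 mcg/mL = 72.91585 mL/hr
Volume infused so far = 72.91585 mL/hr × 6.5 hr = 473.953 mL
Volume remaining = 865 − 473.953 = 391.047 mL
New rate:
Dose = 2.6 mcg/kg/hr × 51.3 kg = 133.38 mcg/hr
Rate = 133.38 mcg/hr ÷ 0.9849711 mcg/mL = 135.4151 mL/hr
Time remaining = 391.047 mL ÷ 135.4151 mL/hr = 2.887764 hr

2.9 hours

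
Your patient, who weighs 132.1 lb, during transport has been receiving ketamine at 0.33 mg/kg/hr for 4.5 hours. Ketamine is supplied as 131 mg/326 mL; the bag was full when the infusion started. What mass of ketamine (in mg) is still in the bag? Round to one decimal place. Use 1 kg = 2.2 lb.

41.8 mg

Weight = 132.1 lb ÷ 2.2 lb/kg = 60.04545 kg
Dose = 0.33 mg/kg/hr × 60.04545 kg = 19.815 mg/hr
Concentration = 131 mg ÷ 326 mL = 0.4018405 mg/mL
Rate = 19.815 mg/hr ÷ 0.4018405 mg/mL = 49.31061 mL/hr
Volume infused = 49.31061 mL/hr × 4.5 hr = 221.8977 mL
Volume remaining = 326 − 221.8977 = 104.1023 mL
Drug remaining = 104.1023 mL × 0.4018405 mg/mL = 41.8325 mg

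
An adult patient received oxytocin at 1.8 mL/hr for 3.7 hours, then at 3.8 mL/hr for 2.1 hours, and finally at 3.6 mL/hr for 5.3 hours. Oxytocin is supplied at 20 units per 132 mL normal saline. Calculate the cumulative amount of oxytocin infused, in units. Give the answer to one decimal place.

Concentration = 20 units ÷ 132 mL = 0.1515152 units/mL
Stage 1: 1.8 mL/hr × 3.7 hr = 6.66 mL → 6.66 mL × 0.1515152 units/mL = 1.009091 units
Stage 2: 3.8 mL/hr × 2.1 hr = 7.98 mL → 7.98 mL × 0.1515152 units/mL = 1.209091 units
Stage 3: 3.6 mL/hr × 5.3 hr = 19.08 mL → 19.08 mL × 0.1515152 units/mL = 2.890909 units
Total = 1.009091 + 1.209091 + 2.890909 = 5.109091 units

5.1 units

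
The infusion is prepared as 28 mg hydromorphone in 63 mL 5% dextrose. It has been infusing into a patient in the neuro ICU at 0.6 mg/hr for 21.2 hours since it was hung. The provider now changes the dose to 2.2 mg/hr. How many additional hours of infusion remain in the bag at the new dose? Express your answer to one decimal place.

6.9 hours

Initial rate:
Concentration = 28 mg ÷ 63 mL = 0.4444444 mg/mL
Rate = 0.6 mg/hr ÷ 0.4444444 mg/mL = 1.35 mL/hr
Volume infused so far = 1.35 mL/hr × 21.2 hr = 28.62 mL
Volume remaining = 63 − 28.62 = 34.38 mL
New rate:
Rate = 2.2 mg/hr ÷ 0.4444444 mg/mL = 4.95 mL/hr
Time remaining = 34.38 mL ÷ 4.95 mL/hr = 6.945455 hr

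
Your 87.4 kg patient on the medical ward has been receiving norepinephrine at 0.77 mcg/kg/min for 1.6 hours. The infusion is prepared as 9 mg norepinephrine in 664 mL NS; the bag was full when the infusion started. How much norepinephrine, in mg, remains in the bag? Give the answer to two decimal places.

Dose = 0.77 mcg/kg/min × 87.4 kg = 67.298 mcg/min
67.298 mcg/min × 60 min/hr = 4037.88 mcg/hr
Concentration = 9 mg ÷ 664 mL = 0.01355422 mg/mL = 13.55422 mcg/mL
Rate = 4037.88 mcg/hr ÷ 13.55422 mcg/mL = 297.9058 mL/hr
Volume infused = 297.9058 mL/hr × 1.6 hr = 476.6493 mL
Volume remaining = 664 − 476.6493 = 187.3507 mL
Drug remaining = 187.3507 mL × 13.55422 mcg/mL = 2539.392 mcg = 2.539392 mg

2.54 mg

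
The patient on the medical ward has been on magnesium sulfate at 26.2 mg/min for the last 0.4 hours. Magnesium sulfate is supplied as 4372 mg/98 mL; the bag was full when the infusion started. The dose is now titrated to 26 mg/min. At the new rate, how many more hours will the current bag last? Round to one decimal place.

Initial rate:
26.2 mg/min × 60 min/hr = 1572 mg/hr
Concentration = 4372 mg ÷ 98 mL = 44.61224 mg/mL
Rate = 1572 mg/hr ÷ 44.61224 mg/mL = 35.23696 mL/hr
Volume infused so far = 35.23696 mL/hr × 0.4 hr = 14.09478 mL
Volume remaining = 98 − 14.09478 = 83.90522 mL
New rate:
26 mg/min × 60 min/hr = 1560 mg/hr
Rate = 1560 mg/hr ÷ 44.61224 mg/mL = 34.96798 mL/hr
Time remaining = 83.90522 mL ÷ 34.96798 mL/hr = 2.399487 hr

2.4 hours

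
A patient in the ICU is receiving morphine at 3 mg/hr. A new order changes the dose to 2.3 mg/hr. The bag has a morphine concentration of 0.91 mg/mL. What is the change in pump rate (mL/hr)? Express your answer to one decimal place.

At the current dose:
Rate = 3 mg/hr ÷ 0.91 mg/mL = 3.296703 mL/hr
At the new dose:
Rate = 2.3 mg/hr ÷ 0.91 mg/mL = 2.527473 mL/hr
Change = 2.527473 − 3.296703 = -0.7692308 mL/hr → 0.7692308 mL/hr decrease

0.8 mL/hr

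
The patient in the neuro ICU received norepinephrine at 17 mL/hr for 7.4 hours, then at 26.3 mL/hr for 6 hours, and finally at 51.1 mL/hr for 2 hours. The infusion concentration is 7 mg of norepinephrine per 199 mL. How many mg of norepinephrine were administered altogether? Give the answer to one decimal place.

Concentration = 7 mg ÷ 199 mL = 0.03517588 mg/mL
Stage 1: 17 mL/hr × 7.4 hr = 125.8 mL → 125.8 mL × 0.03517588 mg/mL = 4.425126 mg
Stage 2: 26.3 mL/hr × 6 hr = 157.8 mL → 157.8 mL × 0.03517588 mg/mL = 5.550754 mg
Stage 3: 51.1 mL/hr × 2 hr = 102.2 mL → 102.2 mL × 0.03517588 mg/mL = 3.594975 mg
Total = 4.425126 + 5.550754 + 3.594975 = 13.57085 mg

13.6 mg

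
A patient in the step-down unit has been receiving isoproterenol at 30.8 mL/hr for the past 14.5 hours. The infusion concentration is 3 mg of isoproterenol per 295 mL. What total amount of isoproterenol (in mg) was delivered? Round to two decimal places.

Concentration = 3 mg ÷ 295 mL = 0.01016949 mg/mL = 10.16949 mcg/mL
Drug rate = 30.8 mL/hr × 10.16949 mcg/mL = 313.2203 mcg/hr
Total = 313.2203 mcg/hr × 14.5 hr = 4541.695 mcg = 4.541695 mg

4.54 mg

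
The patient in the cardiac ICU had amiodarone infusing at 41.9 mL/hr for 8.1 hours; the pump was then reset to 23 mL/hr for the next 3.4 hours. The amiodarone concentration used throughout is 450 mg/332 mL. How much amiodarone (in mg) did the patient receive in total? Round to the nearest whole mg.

566 mg

Concentration = 450 mg ÷ 332 mL = 1.355422 mg/mL
Stage 1: 41.9 mL/hr × 8.1 hr = 339.39 mL → 339.39 mL × 1.355422 mg/mL = 460.0166 mg
Stage 2: 23 mL/hr × 3.4 hr = 78.2 mL → 78.2 mL × 1.355422 mg/mL = 105.994 mg
Total = 460.0166 + 105.994 = 566.0105 mg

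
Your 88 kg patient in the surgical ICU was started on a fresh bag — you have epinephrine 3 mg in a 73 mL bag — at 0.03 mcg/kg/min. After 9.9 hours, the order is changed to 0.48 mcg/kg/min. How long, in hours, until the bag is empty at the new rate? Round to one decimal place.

0.6 hours

Initial rate:
Dose = 0.03 mcg/kg/min × 88 kg = 2.64 mcg/min
2.64 mcg/min × 60 min/hr = 158.4 mcg/hr
Concentration = 3 mg ÷ 73 mL = 0.04109589 mg/mL = 41.09589 mcg/mL
Rate = 158.4 mcg/hr ÷ 41.09589 mcg/mL = 3.8544 mL/hr
Volume infused so far = 3.8544 mL/hr × 9.9 hr = 38.15856 mL
Volume remaining = 73 − 38.15856 = 34.84144 mL
New rate:
Dose = 0.48 mcg/kg/min × 88 kg = 42.24 mcg/min
42.24 mcg/min × 60 min/hr = 2534.4 mcg/hr
Rate = 2534.4 mcg/hr ÷ 41.09589 mcg/mL = 61.6704 mL/hr
Time remaining = 34.84144 mL ÷ 61.6704 mL/hr = 0.5649621 hr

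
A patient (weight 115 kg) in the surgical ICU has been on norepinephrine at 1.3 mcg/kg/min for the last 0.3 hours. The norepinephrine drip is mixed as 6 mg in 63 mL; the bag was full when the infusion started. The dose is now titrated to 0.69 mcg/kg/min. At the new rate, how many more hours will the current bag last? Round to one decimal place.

Initial rate:
Dose = 1.3 mcg/kg/min × 115 kg = 149.5 mcg/min
149.5 mcg/min × 60 min/hr = 8970 mcg/hr
Concentration = 6 mg ÷ 63 mL = 0.0952381 mg/mL = 95.2381 mcg/mL
Rate = 8970 mcg/hr ÷ 95.2381 mcg/mL = 94.185 mL/hr
Volume infused so far = 94.185 mL/hr × 0.3 hr = 28.2555 mL
Volume remaining = 63 − 28.2555 = 34.7445 mL
New rate:
Dose = 0.69 mcg/kg/min × 115 kg = 79.35 mcg/min
79.35 mcg/min × 60 min/hr = 4761 mcg/hr
Rate = 4761 mcg/hr ÷ 95.2381 mcg/mL = 49.9905 mL/hr
Time remaining = 34.7445 mL ÷ 49.9905 mL/hr = 0.6950221 hr

0.7 hours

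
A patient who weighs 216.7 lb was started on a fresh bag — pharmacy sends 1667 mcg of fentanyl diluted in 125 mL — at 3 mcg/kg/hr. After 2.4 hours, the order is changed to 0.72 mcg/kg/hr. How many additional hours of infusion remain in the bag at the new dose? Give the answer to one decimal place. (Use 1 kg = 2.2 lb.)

13.5 hours

Initial rate:
Weight = 216.7 lb ÷ 2.2 lb/kg = 98.5 kg
Dose = 3 mcg/kg/hr × 98.5 kg = 295.5 mcg/hr
Concentration = 1667 mcg ÷ 125 mL = 13.336 mcg/mL
Rate = 295.5 mcg/hr ÷ 13.336 mcg/mL = 22.15807 mL/hr
Volume infused so far = 22.15807 mL/hr × 2.4 hr = 53.17936 mL
Volume remaining = 125 − 53.17936 = 71.82064 mL
New rate:
Dose = 0.72 mcg/kg/hr × 98.5 kg = 70.92 mcg/hr
Rate = 70.92 mcg/hr ÷ 13.336 mcg/mL = 5.317936 mL/hr
Time remaining = 71.82064 mL ÷ 5.317936 mL/hr = 13.50536 hr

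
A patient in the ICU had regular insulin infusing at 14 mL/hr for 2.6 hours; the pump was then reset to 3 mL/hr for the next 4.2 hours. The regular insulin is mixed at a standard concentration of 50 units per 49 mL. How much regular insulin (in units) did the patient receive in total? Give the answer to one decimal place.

50.0 units

Concentration = 50 units ÷ 49 mL = 1.020408 units/mL
Stage 1: 14 mL/hr × 2.6 hr = 36.4 mL → 36.4 mL × 1.020408 units/mL = 37.14286 units
Stage 2: 3 mL/hr × 4.2 hr = 12.6 mL → 12.6 mL × 1.020408 units/mL = 12.85714 units
Total = 37.14286 + 12.85714 = 50 units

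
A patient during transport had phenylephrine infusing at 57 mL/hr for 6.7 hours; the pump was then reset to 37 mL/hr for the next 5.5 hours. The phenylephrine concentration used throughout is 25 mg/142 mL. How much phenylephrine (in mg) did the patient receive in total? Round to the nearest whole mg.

Concentration = 25 mg ÷ 142 mL = 0.1760563 mg/mL
Stage 1: 57 mL/hr × 6.7 hr = 381.9 mL → 381.9 mL × 0.1760563 mg/mL = 67.23592 mg
Stage 2: 37 mL/hr × 5.5 hr = 203.5 mL → 203.5 mL × 0.1760563 mg/mL = 35.82746 mg
Total = 67.23592 + 35.82746 = 103.0634 mg

103 mg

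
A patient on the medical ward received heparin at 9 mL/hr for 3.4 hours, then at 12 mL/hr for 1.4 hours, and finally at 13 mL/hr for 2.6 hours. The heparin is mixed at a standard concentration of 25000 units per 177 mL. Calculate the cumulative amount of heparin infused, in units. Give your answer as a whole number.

11469 units

Concentration = 25000 units ÷ 177 mL = 141.2429 units/mL
Stage 1: 9 mL/hr × 3.4 hr = 30.6 mL → 30.6 mL × 141.2429 units/mL = 4322.034 units
Stage 2: 12 mL/hr × 1.4 hr = 16.8 mL → 16.8 mL × 141.2429 units/mL = 2372.881 units
Stage 3: 13 mL/hr × 2.6 hr = 33.8 mL → 33.8 mL × 141.2429 units/mL = 4774.011 units
Total = 4322.034 + 2372.881 + 4774.011 = 11468.93 units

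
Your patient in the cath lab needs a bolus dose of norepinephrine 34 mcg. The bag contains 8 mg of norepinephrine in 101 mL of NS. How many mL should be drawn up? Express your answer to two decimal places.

Concentration = 8 mg ÷ 101 mL = 0.07920792 mg/mL = 79.20792 mcg/mL
Volume = 34 mcg ÷ 79.20792 mcg/mL = 0.42925 mL

0.43 mL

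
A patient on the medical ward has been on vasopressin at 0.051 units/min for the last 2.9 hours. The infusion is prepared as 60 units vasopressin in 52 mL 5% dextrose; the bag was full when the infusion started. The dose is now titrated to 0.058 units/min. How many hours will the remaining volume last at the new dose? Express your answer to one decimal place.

14.7 hours

Initial rate:
0.051 units/min × 60 min/hr = 3.06 units/hr
Concentration = 60 units ÷ 52 mL = 1.153846 units/mL
Rate = 3.06 units/hr ÷ 1.153846 units/mL = 2.652 mL/hr
Volume infused so far = 2.652 mL/hr × 2.9 hr = 7.6908 mL
Volume remaining = 52 − 7.6908 = 44.3092 mL
New rate:
0.058 units/min × 60 min/hr = 3.48 units/hr
Rate = 3.48 units/hr ÷ 1.153846 units/mL = 3.016 mL/hr
Time remaining = 44.3092 mL ÷ 3.016 mL/hr = 14.69138 hr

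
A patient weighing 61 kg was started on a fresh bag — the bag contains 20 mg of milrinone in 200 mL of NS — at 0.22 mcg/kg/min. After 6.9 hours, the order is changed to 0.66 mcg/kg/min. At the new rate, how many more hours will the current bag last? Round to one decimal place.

6.0 hours

Initial rate:
Dose = 0.22 mcg/kg/min × 61 kg = 13.42 mcg/min
13.42 mcg/min × 60 min/hr = 805.2 mcg/hr
Concentration = 20 mg ÷ 200 mL = 0.1 mg/mL = 100 mcg/mL
Rate = 805.2 mcg/hr ÷ 100 mcg/mL = 8.052 mL/hr
Volume infused so far = 8.052 mL/hr × 6.9 hr = 55.5588 mL
Volume remaining = 200 − 55.5588 = 144.4412 mL
New rate:
Dose = 0.66 mcg/kg/min × 61 kg = 40.26 mcg/min
40.26 mcg/min × 60 min/hr = 2415.6 mcg/hr
Rate = 2415.6 mcg/hr ÷ 100 mcg/mL = 24.156 mL/hr
Time remaining = 144.4412 mL ÷ 24.156 mL/hr = 5.979516 hr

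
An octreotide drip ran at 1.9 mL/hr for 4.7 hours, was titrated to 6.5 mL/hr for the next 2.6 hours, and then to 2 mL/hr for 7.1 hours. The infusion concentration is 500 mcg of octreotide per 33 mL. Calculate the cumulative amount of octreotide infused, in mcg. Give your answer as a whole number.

Concentration = 500 mcg ÷ 33 mL = 15.15152 mcg/mL
Stage 1: 1.9 mL/hr × 4.7 hr = 8.93 mL → 8.93 mL × 15.15152 mcg/mL = 135.303 mcg
Stage 2: 6.5 mL/hr × 2.6 hr = 16.9 mL → 16.9 mL × 15.15152 mcg/mL = 256.0606 mcg
Stage 3: 2 mL/hr × 7.1 hr = 14.2 mL → 14.2 mL × 15.15152 mcg/mL = 215.1515 mcg
Total = 135.303 + 256.0606 + 215.1515 = 606.5152 mcg

607 mcg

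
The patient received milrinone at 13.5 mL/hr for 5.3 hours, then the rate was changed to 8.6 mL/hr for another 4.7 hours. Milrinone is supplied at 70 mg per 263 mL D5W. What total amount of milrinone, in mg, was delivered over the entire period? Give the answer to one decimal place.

Concentration = 70 mg ÷ 263 mL = 0.2661597 mg/mL
Stage 1: 13.5 mL/hr × 5.3 hr = 71.55 mL → 71.55 mL × 0.2661597 mg/mL = 19.04373 mg
Stage 2: 8.6 mL/hr × 4.7 hr = 40.42 mL → 40.42 mL × 0.2661597 mg/mL = 10.75817 mg
Total = 19.04373 + 10.75817 = 29.8019 mg

29.8 mg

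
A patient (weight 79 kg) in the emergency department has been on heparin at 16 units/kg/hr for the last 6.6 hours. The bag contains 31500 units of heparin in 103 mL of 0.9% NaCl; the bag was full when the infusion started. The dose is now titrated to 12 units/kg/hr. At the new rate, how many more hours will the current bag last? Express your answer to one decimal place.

Initial rate:
Dose = 16 units/kg/hr × 79 kg = 1264 units/hr
Concentration = 31500 units ÷ 103 mL = 305.8252 units/mL
Rate = 1264 units/hr ÷ 305.8252 units/mL = 4.133079 mL/hr
Volume infused so far = 4.133079 mL/hr × 6.6 hr = 27.27832 mL
Volume remaining = 103 − 27.27832 = 75.72168 mL
New rate:
Dose = 12 units/kg/hr × 79 kg = 948 units/hr
Rate = 948 units/hr ÷ 305.8252 units/mL = 3.09981 mL/hr
Time remaining = 75.72168 mL ÷ 3.09981 mL/hr = 24.42785 hr

24.4 hours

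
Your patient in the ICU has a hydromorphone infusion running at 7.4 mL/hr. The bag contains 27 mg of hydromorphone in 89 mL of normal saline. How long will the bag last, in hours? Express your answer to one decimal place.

Duration = 89 mL ÷ 7.4 mL/hr = 12.02703 hr

12.0 hours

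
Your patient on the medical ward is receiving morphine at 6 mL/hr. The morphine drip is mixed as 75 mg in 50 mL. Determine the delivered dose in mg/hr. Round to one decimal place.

Concentration = 75 mg ÷ 50 mL = 1.5 mg/mL
Drug rate = 6 mL/hr × 1.5 mg/mL = 9 mg/hr

9.0 mg/hr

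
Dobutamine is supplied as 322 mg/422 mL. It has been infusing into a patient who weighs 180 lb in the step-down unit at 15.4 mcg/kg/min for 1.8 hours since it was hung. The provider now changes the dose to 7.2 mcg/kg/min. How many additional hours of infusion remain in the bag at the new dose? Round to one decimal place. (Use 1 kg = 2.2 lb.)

Initial rate:
Weight = 180 lb ÷ 2.2 lb/kg = 81.81818 kg
Dose = 15.4 mcg/kg/min × 81.81818 kg = 1260 mcg/min
1260 mcg/min × 60 min/hr = 75600 mcg/hr
Concentration = 322 mg ÷ 422 mL = 0.7630332 mg/mL = 763.0332 mcg/mL
Rate = 75600 mcg/hr ÷ 763.0332 mcg/mL = 99.07826 mL/hr
Volume infused so far = 99.07826 mL/hr × 1.8 hr = 178.3409 mL
Volume remaining = 422 − 178.3409 = 243.6591 mL
New rate:
Dose = 7.2 mcg/kg/min × 81.81818 kg = 589.0909 mcg/min
589.0909 mcg/min × 60 min/hr = 35345.45 mcg/hr
Rate = 35345.45 mcg/hr ÷ 763.0332 mcg/mL = 46.3223 mL/hr
Time remaining = 243.6591 mL ÷ 46.3223 mL/hr = 5.260082 hr

5.3 hours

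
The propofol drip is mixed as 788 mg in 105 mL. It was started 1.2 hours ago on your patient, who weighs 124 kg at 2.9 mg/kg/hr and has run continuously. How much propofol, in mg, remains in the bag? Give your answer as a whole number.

356 mg

Dose = 2.9 mg/kg/hr × 124 kg = 359.6 mg/hr
Concentration = 788 mg ÷ 105 mL = 7.504762 mg/mL
Rate = 359.6 mg/hr ÷ 7.504762 mg/mL = 47.91624 mL/hr
Volume infused = 47.91624 mL/hr × 1.2 hr = 57.49949 mL
Volume remaining = 105 − 57.49949 = 47.50051 mL
Drug remaining = 47.50051 mL × 7.504762 mg/mL = 356.48 mg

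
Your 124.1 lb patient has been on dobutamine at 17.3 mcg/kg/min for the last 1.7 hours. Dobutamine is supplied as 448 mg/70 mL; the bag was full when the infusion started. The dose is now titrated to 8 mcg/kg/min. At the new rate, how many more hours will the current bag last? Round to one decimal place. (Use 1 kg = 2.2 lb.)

12.9 hours

Initial rate:
Weight = 124.1 lb ÷ 2.2 lb/kg = 56.40909 kg
Dose = 17.3 mcg/kg/min × 56.40909 kg = 975.8773 mcg/min
975.8773 mcg/min × 60 min/hr = 58552.64 mcg/hr
Concentration = 448 mg ÷ 70 mL = 6.4 mg/mL = 6400 mcg/mL
Rate = 58552.64 mcg/hr ÷ 6400 mcg/mL = 9.148849 mL/hr
Volume infused so far = 9.148849 mL/hr × 1.7 hr = 15.55304 mL
Volume remaining = 70 − 15.55304 = 54.44696 mL
New rate:
Dose = 8 mcg/kg/min × 56.40909 kg = 451.2727 mcg/min
451.2727 mcg/min × 60 min/hr = 27076.36 mcg/hr
Rate = 27076.36 mcg/hr ÷ 6400 mcg/mL = 4.230682 mL/hr
Time remaining = 54.44696 mL ÷ 4.230682 mL/hr = 12.86955 hr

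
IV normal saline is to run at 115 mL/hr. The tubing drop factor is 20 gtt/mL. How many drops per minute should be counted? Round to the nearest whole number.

115 mL/hr ÷ 60 min/hr = 1.916667 mL/min
1.916667 mL/min × 20 gtt/mL = 38.33333 gtt/min

38 gtt/min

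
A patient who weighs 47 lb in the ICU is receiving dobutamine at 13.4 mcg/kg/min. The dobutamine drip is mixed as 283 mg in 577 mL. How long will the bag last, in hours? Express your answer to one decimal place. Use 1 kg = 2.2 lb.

Weight = 47 lb ÷ 2.2 lb/kg = 21.36364 kg
Dose = 13.4 mcg/kg/min × 21.36364 kg = 286.2727 mcg/min
286.2727 mcg/min × 60 min/hr = 17176.36 mcg/hr
Concentration = 283 mg ÷ 577 mL = 0.4904679 mg/mL = 490.4679 mcg/mL
Rate = 17176.36 mcg/hr ÷ 490.4679 mcg/mL = 35.02036 mL/hr
Duration = 577 mL ÷ 35.02036 mL/hr = 16.47613 hr

16.5 hours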